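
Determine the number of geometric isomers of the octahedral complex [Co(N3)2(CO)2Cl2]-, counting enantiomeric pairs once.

5

An octahedron has six vertices in three trans pairs; every non-trans pair is cis.
Systematic placement gives 5 geometric isomers: N3 trans, CO trans, Cl trans; N3 cis, CO trans, Cl cis; N3 trans, CO cis, Cl cis; N3 cis, CO cis, Cl cis (chiral); N3 cis, CO cis, Cl trans.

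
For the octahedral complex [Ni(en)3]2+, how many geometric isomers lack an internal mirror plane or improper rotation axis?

1

The six octahedral sites form three mutually perpendicular trans pairs.
Each en is bidentate and must span two cis positions.
Only one geometric arrangement is possible; it has no improper symmetry element, so it exists as a pair of enantiomers (2 stereoisomers).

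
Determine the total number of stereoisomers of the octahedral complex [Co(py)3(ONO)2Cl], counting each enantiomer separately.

An octahedron has six vertices in three trans pairs; every non-trans pair is cis.
There are 3 geometric isomers: py mer, ONO cis; py mer, ONO trans; py fac, ONO cis.
Each arrangement has an internal mirror plane or centre of symmetry, so none is chiral.

3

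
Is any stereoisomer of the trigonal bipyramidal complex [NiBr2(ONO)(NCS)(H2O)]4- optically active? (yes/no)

yes

A trigonal bipyramid has two axial and three equatorial sites, which are chemically inequivalent.
Exhaustive case analysis gives 7 geometric isomers.
Of these, 3 lack any improper symmetry element and so occur as enantiomeric pairs, giving 7 + 3 = 10 stereoisomers in total.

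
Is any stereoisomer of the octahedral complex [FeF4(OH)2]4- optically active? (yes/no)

no

The six octahedral sites form three mutually perpendicular trans pairs.
Systematic placement gives 2 geometric isomers: OH trans; OH cis.
Each arrangement has an internal mirror plane or centre of symmetry, so none is chiral.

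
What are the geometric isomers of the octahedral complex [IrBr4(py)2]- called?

cis and trans

An octahedron has six vertices in three trans pairs; every non-trans pair is cis.
There are 2 geometric isomers: py trans; py cis.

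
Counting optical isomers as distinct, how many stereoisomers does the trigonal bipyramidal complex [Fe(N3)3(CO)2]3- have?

3

A trigonal bipyramid has two axial and three equatorial sites, which are chemically inequivalent.
There are 3 geometric isomers: CO both axial; CO one axial, one equatorial; CO both equatorial.
Each arrangement has an internal mirror plane or centre of symmetry, so none is chiral.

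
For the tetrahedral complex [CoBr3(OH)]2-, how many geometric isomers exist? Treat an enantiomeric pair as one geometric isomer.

Only one geometric arrangement is possible.

1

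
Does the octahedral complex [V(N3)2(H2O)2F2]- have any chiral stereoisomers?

yes

An octahedron has six vertices in three trans pairs; every non-trans pair is cis.
Systematic placement gives 5 geometric isomers: N3 trans, H2O trans, F trans; N3 cis, H2O cis, F trans; N3 trans, H2O cis, F cis; N3 cis, H2O cis, F cis (chiral); N3 cis, H2O trans, F cis.
One of these lacks any improper symmetry element and so occurs as an enantiomeric pair, giving 5 + 1 = 6 stereoisomers in total.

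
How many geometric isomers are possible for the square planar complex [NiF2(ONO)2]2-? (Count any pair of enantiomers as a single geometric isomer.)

A square has two trans pairs of vertices; adjacent vertices are cis.
Systematic placement gives 2 geometric isomers: F cis; F trans.

2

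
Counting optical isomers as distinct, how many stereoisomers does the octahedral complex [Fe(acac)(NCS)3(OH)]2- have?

The six octahedral sites form three mutually perpendicular trans pairs.
Each acac is bidentate and must span two cis positions.
Systematic placement gives 2 geometric isomers: NCS mer; NCS fac.
Each arrangement has an internal mirror plane or centre of symmetry, so none is chiral.

2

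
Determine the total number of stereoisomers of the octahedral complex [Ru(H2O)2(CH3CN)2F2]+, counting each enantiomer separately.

6

The six octahedral sites form three mutually perpendicular trans pairs.
Systematic placement gives 5 geometric isomers: H2O trans, CH3CN trans, F trans; H2O cis, CH3CN trans, F cis; H2O trans, CH3CN cis, F cis; H2O cis, CH3CN cis, F cis (chiral); H2O cis, CH3CN cis, F trans.
One of these lacks any improper symmetry element and so occurs as an enantiomeric pair, giving 5 + 1 = 6 stereoisomers in total.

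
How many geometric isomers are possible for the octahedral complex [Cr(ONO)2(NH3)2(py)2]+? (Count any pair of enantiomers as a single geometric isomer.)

5

An octahedron has six vertices in three trans pairs; every non-trans pair is cis.
The distinct arrangements are (5 in all): ONO trans, NH3 trans, py trans; ONO cis, NH3 trans, py cis; ONO cis, NH3 cis, py trans; ONO cis, NH3 cis, py cis (chiral); ONO trans, NH3 cis, py cis.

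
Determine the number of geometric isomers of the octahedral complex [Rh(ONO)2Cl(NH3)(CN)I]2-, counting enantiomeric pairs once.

9

Systematic enumeration (placing each ligand type in turn and discarding arrangements equivalent by rotation or reflection) gives 9 geometric isomers.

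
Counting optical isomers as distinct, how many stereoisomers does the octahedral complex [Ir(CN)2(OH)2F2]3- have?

6

An octahedron has six vertices in three trans pairs; every non-trans pair is cis.
Systematic placement gives 5 geometric isomers: CN trans, OH trans, F trans; CN trans, OH cis, F cis; CN cis, OH trans, F cis; CN cis, OH cis, F cis (chiral); CN cis, OH cis, F trans.
One of these lacks any improper symmetry element and so occurs as an enantiomeric pair, giving 5 + 1 = 6 stereoisomers in total.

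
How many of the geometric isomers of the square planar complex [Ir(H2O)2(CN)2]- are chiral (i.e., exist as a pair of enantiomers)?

A square has two trans pairs of vertices; adjacent vertices are cis.
Systematic placement gives 2 geometric isomers: H2O cis; H2O trans.
Each arrangement has an internal mirror plane or centre of symmetry, so none is chiral.

0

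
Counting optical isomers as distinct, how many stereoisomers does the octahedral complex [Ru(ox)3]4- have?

Each ox is bidentate and must span two cis positions.
Only one geometric arrangement is possible; it has no improper symmetry element, so it exists as a pair of enantiomers (2 stereoisomers).

2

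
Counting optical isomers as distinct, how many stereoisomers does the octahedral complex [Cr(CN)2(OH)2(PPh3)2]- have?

The six octahedral sites form three mutually perpendicular trans pairs.
Systematic placement gives 5 geometric isomers: CN trans, OH trans, PPh3 trans; CN trans, OH cis, PPh3 cis; CN cis, OH cis, PPh3 trans; CN cis, OH cis, PPh3 cis (chiral); CN cis, OH trans, PPh3 cis.
One of these lacks any improper symmetry element and so occurs as an enantiomeric pair, giving 5 + 1 = 6 stereoisomers in total.

6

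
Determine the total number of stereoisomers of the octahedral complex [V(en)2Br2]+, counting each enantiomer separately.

3

An octahedron has six vertices in three trans pairs; every non-trans pair is cis.
Each en is bidentate and must span two cis positions.
There are 2 geometric isomers: Br trans; Br cis (chiral).
One of these lacks any improper symmetry element and so occurs as an enantiomeric pair, giving 2 + 1 = 3 stereoisomers in total.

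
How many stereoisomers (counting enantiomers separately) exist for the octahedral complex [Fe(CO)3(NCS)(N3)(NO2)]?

In an octahedral complex each vertex has one trans partner and four cis neighbours.
Working through the distinct placements yields 4 geometric isomers: CO mer (3 arrangements); CO fac (chiral).
One of these lacks any improper symmetry element and so occurs as an enantiomeric pair, giving 4 + 1 = 5 stereoisomers in total.

5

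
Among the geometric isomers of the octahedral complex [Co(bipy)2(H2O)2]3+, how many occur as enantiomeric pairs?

1

The six octahedral sites form three mutually perpendicular trans pairs.
Each bipy is bidentate and must span two cis positions.
The distinct arrangements are (2 in all): H2O trans; H2O cis (chiral).
One of these lacks any improper symmetry element and so occurs as an enantiomeric pair, giving 2 + 1 = 3 stereoisomers in total.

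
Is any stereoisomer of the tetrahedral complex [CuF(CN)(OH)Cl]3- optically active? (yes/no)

In a tetrahedral complex all four positions are equivalent and every pair of ligands is adjacent — there is no cis/trans distinction.
Only one geometric arrangement is possible; it has no improper symmetry element, so it exists as a pair of enantiomers (2 stereoisomers).

yes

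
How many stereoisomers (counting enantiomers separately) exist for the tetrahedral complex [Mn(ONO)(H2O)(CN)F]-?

2

In a tetrahedral complex all four positions are equivalent and every pair of ligands is adjacent — there is no cis/trans distinction.
Only one geometric arrangement is possible; it has no improper symmetry element, so it exists as a pair of enantiomers (2 stereoisomers).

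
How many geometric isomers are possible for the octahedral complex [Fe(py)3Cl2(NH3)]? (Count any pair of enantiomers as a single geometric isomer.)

The six octahedral sites form three mutually perpendicular trans pairs.
The distinct arrangements are (3 in all): py mer, Cl trans; py mer, Cl cis; py fac, Cl cis.

3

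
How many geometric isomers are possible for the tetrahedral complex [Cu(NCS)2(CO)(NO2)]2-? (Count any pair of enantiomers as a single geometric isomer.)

In a tetrahedral complex all four positions are equivalent and every pair of ligands is adjacent — there is no cis/trans distinction.
Only one geometric arrangement is possible.

1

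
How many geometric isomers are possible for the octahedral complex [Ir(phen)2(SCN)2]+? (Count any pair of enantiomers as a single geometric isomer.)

2

In an octahedral complex each vertex has one trans partner and four cis neighbours.
Each phen is bidentate and must span two cis positions.
Working through the distinct placements yields 2 geometric isomers: SCN trans; SCN cis (chiral).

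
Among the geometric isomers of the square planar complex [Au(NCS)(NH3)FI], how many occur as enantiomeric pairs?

A square has two trans pairs of vertices; adjacent vertices are cis.
Working through the distinct placements yields 3 geometric isomers: (F/NCS trans, I/NH3 trans); (F/NH3 trans, I/NCS trans); (F/I trans, NCS/NH3 trans).
Each arrangement has an internal mirror plane or centre of symmetry, so none is chiral.

0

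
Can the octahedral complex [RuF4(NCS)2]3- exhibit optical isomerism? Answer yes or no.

In an octahedral complex each vertex has one trans partner and four cis neighbours.
The distinct arrangements are (2 in all): NCS trans; NCS cis.
Each arrangement has an internal mirror plane or centre of symmetry, so none is chiral.

no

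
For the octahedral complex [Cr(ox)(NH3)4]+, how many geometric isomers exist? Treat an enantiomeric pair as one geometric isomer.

The six octahedral sites form three mutually perpendicular trans pairs.
Each ox is bidentate and must span two cis positions.
Only one geometric arrangement is possible.

1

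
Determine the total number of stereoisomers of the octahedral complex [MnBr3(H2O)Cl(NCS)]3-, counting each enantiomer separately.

In an octahedral complex each vertex has one trans partner and four cis neighbours.
Systematic placement gives 4 geometric isomers: Br mer (3 arrangements); Br fac (chiral).
One of these lacks any improper symmetry element and so occurs as an enantiomeric pair, giving 4 + 1 = 5 stereoisomers in total.

5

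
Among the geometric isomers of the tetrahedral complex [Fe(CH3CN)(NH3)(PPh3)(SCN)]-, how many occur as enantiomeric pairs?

1

In a tetrahedral complex all four positions are equivalent and every pair of ligands is adjacent — there is no cis/trans distinction.
Only one geometric arrangement is possible; it has no improper symmetry element, so it exists as a pair of enantiomers (2 stereoisomers).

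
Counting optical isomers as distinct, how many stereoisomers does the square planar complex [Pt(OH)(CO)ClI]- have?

3

In a square planar complex each vertex has one trans partner and two cis neighbours.
Systematic placement gives 3 geometric isomers: (CO/I trans, Cl/OH trans); (CO/OH trans, Cl/I trans); (CO/Cl trans, I/OH trans).
Each arrangement has an internal mirror plane or centre of symmetry, so none is chiral.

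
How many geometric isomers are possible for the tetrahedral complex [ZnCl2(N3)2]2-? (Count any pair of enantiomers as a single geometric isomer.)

All four vertices of a tetrahedron are equivalent and mutually adjacent, so cis/trans isomerism cannot arise.
Only one geometric arrangement is possible.

1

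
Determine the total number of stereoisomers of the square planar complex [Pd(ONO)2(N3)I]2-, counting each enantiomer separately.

In a square planar complex each vertex has one trans partner and two cis neighbours.
The distinct arrangements are (2 in all): ONO cis; ONO trans.
Each arrangement has an internal mirror plane or centre of symmetry, so none is chiral.

2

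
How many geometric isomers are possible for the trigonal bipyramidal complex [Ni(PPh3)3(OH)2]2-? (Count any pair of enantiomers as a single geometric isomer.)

3

In a trigonal bipyramid the two axial positions differ from the three equatorial ones.
Working through the distinct placements yields 3 geometric isomers: OH both axial; OH one axial, one equatorial; OH both equatorial.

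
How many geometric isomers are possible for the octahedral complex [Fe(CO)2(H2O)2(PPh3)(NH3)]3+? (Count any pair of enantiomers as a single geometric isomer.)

Systematic placement gives 6 geometric isomers: CO trans, H2O trans; CO trans, H2O cis; CO cis, H2O cis (3 arrangements, 2 chiral); CO cis, H2O trans.

6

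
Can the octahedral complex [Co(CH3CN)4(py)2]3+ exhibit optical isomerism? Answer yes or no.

no

Systematic placement gives 2 geometric isomers: py trans; py cis.
Each arrangement has an internal mirror plane or centre of symmetry, so none is chiral.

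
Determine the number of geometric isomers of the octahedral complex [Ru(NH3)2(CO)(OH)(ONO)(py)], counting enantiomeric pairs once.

9

In an octahedral complex each vertex has one trans partner and four cis neighbours.
Exhaustive case analysis gives 9 geometric isomers.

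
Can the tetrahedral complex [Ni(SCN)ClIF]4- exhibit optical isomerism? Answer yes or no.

In a tetrahedral complex all four positions are equivalent and every pair of ligands is adjacent — there is no cis/trans distinction.
Only one geometric arrangement is possible; it has no improper symmetry element, so it exists as a pair of enantiomers (2 stereoisomers).

yes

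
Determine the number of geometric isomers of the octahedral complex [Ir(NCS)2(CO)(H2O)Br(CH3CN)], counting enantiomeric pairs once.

9

An octahedron has six vertices in three trans pairs; every non-trans pair is cis.
Systematic enumeration (placing each ligand type in turn and discarding arrangements equivalent by rotation or reflection) gives 9 geometric isomers.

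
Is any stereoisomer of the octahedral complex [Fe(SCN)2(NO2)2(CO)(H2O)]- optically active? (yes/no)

An octahedron has six vertices in three trans pairs; every non-trans pair is cis.
There are 6 geometric isomers: SCN trans, NO2 trans; SCN cis, NO2 cis (3 arrangements, 2 chiral); SCN trans, NO2 cis; SCN cis, NO2 trans.
Of these, 2 lack any improper symmetry element and so occur as enantiomeric pairs, giving 6 + 2 = 8 stereoisomers in total.

yes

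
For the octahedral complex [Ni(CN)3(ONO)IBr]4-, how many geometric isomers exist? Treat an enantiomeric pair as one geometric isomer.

The six octahedral sites form three mutually perpendicular trans pairs.
There are 4 geometric isomers: CN mer (3 arrangements); CN fac (chiral).

4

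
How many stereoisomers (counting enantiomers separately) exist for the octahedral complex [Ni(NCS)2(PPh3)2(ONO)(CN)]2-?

8

The six octahedral sites form three mutually perpendicular trans pairs.
The distinct arrangements are (6 in all): NCS cis, PPh3 trans; NCS cis, PPh3 cis (3 arrangements, 2 chiral); NCS trans, PPh3 trans; NCS trans, PPh3 cis.
Of these, 2 lack any improper symmetry element and so occur as enantiomeric pairs, giving 6 + 2 = 8 stereoisomers in total.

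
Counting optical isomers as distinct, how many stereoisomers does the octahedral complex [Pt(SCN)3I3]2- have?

In an octahedral complex each vertex has one trans partner and four cis neighbours.
There are 2 geometric isomers: SCN mer; SCN fac.
Each arrangement has an internal mirror plane or centre of symmetry, so none is chiral.

2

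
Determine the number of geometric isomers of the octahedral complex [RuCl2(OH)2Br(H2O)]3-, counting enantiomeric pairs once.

An octahedron has six vertices in three trans pairs; every non-trans pair is cis.
There are 6 geometric isomers: Cl cis, OH trans; Cl cis, OH cis (3 arrangements, 2 chiral); Cl trans, OH trans; Cl trans, OH cis.

6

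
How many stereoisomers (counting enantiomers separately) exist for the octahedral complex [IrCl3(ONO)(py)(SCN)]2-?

5

Working through the distinct placements yields 4 geometric isomers: Cl mer (3 arrangements); Cl fac (chiral).
One of these lacks any improper symmetry element and so occurs as an enantiomeric pair, giving 4 + 1 = 5 stereoisomers in total.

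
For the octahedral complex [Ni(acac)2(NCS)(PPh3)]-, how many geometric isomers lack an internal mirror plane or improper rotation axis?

The six octahedral sites form three mutually perpendicular trans pairs.
Each acac is bidentate and must span two cis positions.
The distinct arrangements are (2 in all): NCS and PPh3 mutually trans; NCS and PPh3 mutually cis (chiral).
One of these lacks any improper symmetry element and so occurs as an enantiomeric pair, giving 2 + 1 = 3 stereoisomers in total.

1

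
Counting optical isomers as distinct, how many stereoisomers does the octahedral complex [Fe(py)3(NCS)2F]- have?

3

In an octahedral complex each vertex has one trans partner and four cis neighbours.
Working through the distinct placements yields 3 geometric isomers: py mer, NCS cis; py mer, NCS trans; py fac, NCS cis.
Each arrangement has an internal mirror plane or centre of symmetry, so none is chiral.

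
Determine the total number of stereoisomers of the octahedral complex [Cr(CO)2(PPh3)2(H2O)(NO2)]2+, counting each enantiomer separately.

8

The six octahedral sites form three mutually perpendicular trans pairs.
Working through the distinct placements yields 6 geometric isomers: CO trans, PPh3 trans; CO trans, PPh3 cis; CO cis, PPh3 trans; CO cis, PPh3 cis (3 arrangements, 2 chiral).
Of these, 2 lack any improper symmetry element and so occur as enantiomeric pairs, giving 6 + 2 = 8 stereoisomers in total.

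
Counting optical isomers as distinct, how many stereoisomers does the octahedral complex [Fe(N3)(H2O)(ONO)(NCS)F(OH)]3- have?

30

An octahedron has six vertices in three trans pairs; every non-trans pair is cis.
Placing the ligands in turn and identifying arrangements related by rotation or reflection leaves 15 distinct geometric isomers.
Of these, 15 lack any improper symmetry element and so occur as enantiomeric pairs, giving 15 + 15 = 30 stereoisomers in total.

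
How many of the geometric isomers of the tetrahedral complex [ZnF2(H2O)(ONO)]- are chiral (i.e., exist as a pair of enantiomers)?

Only one geometric arrangement is possible.

0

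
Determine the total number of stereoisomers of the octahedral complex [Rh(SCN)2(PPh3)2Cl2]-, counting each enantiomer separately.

6

In an octahedral complex each vertex has one trans partner and four cis neighbours.
There are 5 geometric isomers: SCN trans, PPh3 trans, Cl trans; SCN cis, PPh3 cis, Cl trans; SCN trans, PPh3 cis, Cl cis; SCN cis, PPh3 cis, Cl cis (chiral); SCN cis, PPh3 trans, Cl cis.
One of these lacks any improper symmetry element and so occurs as an enantiomeric pair, giving 5 + 1 = 6 stereoisomers in total.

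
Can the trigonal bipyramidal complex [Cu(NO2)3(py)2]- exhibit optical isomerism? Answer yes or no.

no

A trigonal bipyramid has two axial and three equatorial sites, which are chemically inequivalent.
Working through the distinct placements yields 3 geometric isomers: py both equatorial; py one axial, one equatorial; py both axial.
Each arrangement has an internal mirror plane or centre of symmetry, so none is chiral.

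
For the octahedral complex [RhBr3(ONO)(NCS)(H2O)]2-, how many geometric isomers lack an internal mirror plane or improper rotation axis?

In an octahedral complex each vertex has one trans partner and four cis neighbours.
Systematic placement gives 4 geometric isomers: Br mer (3 arrangements); Br fac (chiral).
One of these lacks any improper symmetry element and so occurs as an enantiomeric pair, giving 4 + 1 = 5 stereoisomers in total.

1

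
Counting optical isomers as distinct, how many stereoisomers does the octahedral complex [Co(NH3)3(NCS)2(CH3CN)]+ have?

3

In an octahedral complex each vertex has one trans partner and four cis neighbours.
Working through the distinct placements yields 3 geometric isomers: NH3 mer, NCS cis; NH3 mer, NCS trans; NH3 fac, NCS cis.
Each arrangement has an internal mirror plane or centre of symmetry, so none is chiral.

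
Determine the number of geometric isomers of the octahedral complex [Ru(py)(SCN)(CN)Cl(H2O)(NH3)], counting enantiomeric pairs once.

The six octahedral sites form three mutually perpendicular trans pairs.
Systematic enumeration (placing each ligand type in turn and discarding arrangements equivalent by rotation or reflection) gives 15 geometric isomers.

15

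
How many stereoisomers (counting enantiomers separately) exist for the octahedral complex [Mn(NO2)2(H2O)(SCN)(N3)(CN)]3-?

15

An octahedron has six vertices in three trans pairs; every non-trans pair is cis.
Systematic enumeration (placing each ligand type in turn and discarding arrangements equivalent by rotation or reflection) gives 9 geometric isomers.
Of these, 6 lack any improper symmetry element and so occur as enantiomeric pairs, giving 9 + 6 = 15 stereoisomers in total.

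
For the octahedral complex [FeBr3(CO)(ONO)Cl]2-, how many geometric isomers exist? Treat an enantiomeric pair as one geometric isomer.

Working through the distinct placements yields 4 geometric isomers: Br mer (3 arrangements); Br fac (chiral).

4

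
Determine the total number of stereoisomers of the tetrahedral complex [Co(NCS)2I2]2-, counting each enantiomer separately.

1

All four vertices of a tetrahedron are equivalent and mutually adjacent, so cis/trans isomerism cannot arise.
Only one geometric arrangement is possible.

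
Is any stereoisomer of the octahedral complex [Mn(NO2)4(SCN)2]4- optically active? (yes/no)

An octahedron has six vertices in three trans pairs; every non-trans pair is cis.
Working through the distinct placements yields 2 geometric isomers: SCN trans; SCN cis.
Each arrangement has an internal mirror plane or centre of symmetry, so none is chiral.

no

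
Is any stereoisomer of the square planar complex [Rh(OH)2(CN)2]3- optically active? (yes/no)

no

The distinct arrangements are (2 in all): OH cis; OH trans.
Each arrangement has an internal mirror plane or centre of symmetry, so none is chiral.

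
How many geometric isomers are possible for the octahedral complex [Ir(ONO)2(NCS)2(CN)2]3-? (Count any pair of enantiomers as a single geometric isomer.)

The six octahedral sites form three mutually perpendicular trans pairs.
Working through the distinct placements yields 5 geometric isomers: ONO trans, NCS trans, CN trans; ONO cis, NCS cis, CN trans; ONO trans, NCS cis, CN cis; ONO cis, NCS cis, CN cis (chiral); ONO cis, NCS trans, CN cis.

5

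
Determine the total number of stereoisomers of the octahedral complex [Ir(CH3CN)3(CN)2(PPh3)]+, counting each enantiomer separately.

3

Working through the distinct placements yields 3 geometric isomers: CH3CN mer, CN cis; CH3CN mer, CN trans; CH3CN fac, CN cis.
Each arrangement has an internal mirror plane or centre of symmetry, so none is chiral.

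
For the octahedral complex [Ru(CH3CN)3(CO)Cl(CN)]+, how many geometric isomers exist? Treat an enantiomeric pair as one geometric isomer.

In an octahedral complex each vertex has one trans partner and four cis neighbours.
Systematic placement gives 4 geometric isomers: CH3CN mer (3 arrangements); CH3CN fac (chiral).

4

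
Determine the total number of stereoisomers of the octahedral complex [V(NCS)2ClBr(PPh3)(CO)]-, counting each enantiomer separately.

15

The six octahedral sites form three mutually perpendicular trans pairs.
Placing the ligands in turn and identifying arrangements related by rotation or reflection leaves 9 distinct geometric isomers.
Of these, 6 lack any improper symmetry element and so occur as enantiomeric pairs, giving 9 + 6 = 15 stereoisomers in total.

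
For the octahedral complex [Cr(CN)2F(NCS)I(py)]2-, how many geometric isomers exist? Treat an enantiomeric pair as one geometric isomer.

9

In an octahedral complex each vertex has one trans partner and four cis neighbours.
Systematic enumeration (placing each ligand type in turn and discarding arrangements equivalent by rotation or reflection) gives 9 geometric isomers.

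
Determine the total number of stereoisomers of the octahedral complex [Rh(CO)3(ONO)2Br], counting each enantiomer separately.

3

An octahedron has six vertices in three trans pairs; every non-trans pair is cis.
The distinct arrangements are (3 in all): CO mer, ONO trans; CO fac, ONO cis; CO mer, ONO cis.
Each arrangement has an internal mirror plane or centre of symmetry, so none is chiral.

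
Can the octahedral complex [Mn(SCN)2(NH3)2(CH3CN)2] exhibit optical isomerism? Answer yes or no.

yes

In an octahedral complex each vertex has one trans partner and four cis neighbours.
There are 5 geometric isomers: SCN trans, NH3 trans, CH3CN trans; SCN cis, NH3 cis, CH3CN trans; SCN trans, NH3 cis, CH3CN cis; SCN cis, NH3 cis, CH3CN cis (chiral); SCN cis, NH3 trans, CH3CN cis.
One of these lacks any improper symmetry element and so occurs as an enantiomeric pair, giving 5 + 1 = 6 stereoisomers in total.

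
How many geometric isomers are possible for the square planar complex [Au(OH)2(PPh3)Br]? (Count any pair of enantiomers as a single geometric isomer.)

In a square planar complex each vertex has one trans partner and two cis neighbours.
There are 2 geometric isomers: OH cis; OH trans.

2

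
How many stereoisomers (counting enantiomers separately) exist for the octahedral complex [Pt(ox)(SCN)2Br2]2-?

4

Each ox is bidentate and must span two cis positions.
There are 3 geometric isomers: SCN cis, Br trans; SCN cis, Br cis (chiral); SCN trans, Br cis.
One of these lacks any improper symmetry element and so occurs as an enantiomeric pair, giving 3 + 1 = 4 stereoisomers in total.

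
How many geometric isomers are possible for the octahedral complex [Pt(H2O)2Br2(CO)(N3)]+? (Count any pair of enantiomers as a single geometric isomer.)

The six octahedral sites form three mutually perpendicular trans pairs.
There are 6 geometric isomers: H2O cis, Br trans; H2O trans, Br trans; H2O cis, Br cis (3 arrangements, 2 chiral); H2O trans, Br cis.

6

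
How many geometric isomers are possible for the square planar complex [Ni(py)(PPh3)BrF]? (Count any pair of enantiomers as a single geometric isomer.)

Working through the distinct placements yields 3 geometric isomers: (Br/PPh3 trans, F/py trans); (Br/py trans, F/PPh3 trans); (Br/F trans, PPh3/py trans).

3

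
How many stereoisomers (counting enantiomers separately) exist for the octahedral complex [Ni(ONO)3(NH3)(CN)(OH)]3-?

5

In an octahedral complex each vertex has one trans partner and four cis neighbours.
The distinct arrangements are (4 in all): ONO mer (3 arrangements); ONO fac (chiral).
One of these lacks any improper symmetry element and so occurs as an enantiomeric pair, giving 4 + 1 = 5 stereoisomers in total.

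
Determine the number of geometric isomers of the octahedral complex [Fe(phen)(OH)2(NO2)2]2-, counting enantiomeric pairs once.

3

An octahedron has six vertices in three trans pairs; every non-trans pair is cis.
Each phen is bidentate and must span two cis positions.
There are 3 geometric isomers: OH cis, NO2 trans; OH cis, NO2 cis (chiral); OH trans, NO2 cis.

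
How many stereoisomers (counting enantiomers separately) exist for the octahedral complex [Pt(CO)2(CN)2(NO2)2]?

The six octahedral sites form three mutually perpendicular trans pairs.
Working through the distinct placements yields 5 geometric isomers: CO trans, CN trans, NO2 trans; CO cis, CN trans, NO2 cis; CO cis, CN cis, NO2 trans; CO cis, CN cis, NO2 cis (chiral); CO trans, CN cis, NO2 cis.
One of these lacks any improper symmetry element and so occurs as an enantiomeric pair, giving 5 + 1 = 6 stereoisomers in total.

6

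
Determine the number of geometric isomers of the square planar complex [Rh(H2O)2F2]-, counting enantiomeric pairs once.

There are 2 geometric isomers: H2O cis; H2O trans.

2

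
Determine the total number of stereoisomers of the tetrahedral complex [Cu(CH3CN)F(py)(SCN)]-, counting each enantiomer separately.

2

All four vertices of a tetrahedron are equivalent and mutually adjacent, so cis/trans isomerism cannot arise.
Only one geometric arrangement is possible; it has no improper symmetry element, so it exists as a pair of enantiomers (2 stereoisomers).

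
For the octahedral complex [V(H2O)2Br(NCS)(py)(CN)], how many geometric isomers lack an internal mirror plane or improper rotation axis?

An octahedron has six vertices in three trans pairs; every non-trans pair is cis.
Exhaustive case analysis gives 9 geometric isomers.
Of these, 6 lack any improper symmetry element and so occur as enantiomeric pairs, giving 9 + 6 = 15 stereoisomers in total.

6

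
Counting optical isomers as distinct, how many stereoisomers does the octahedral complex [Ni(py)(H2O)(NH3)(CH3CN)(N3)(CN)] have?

An octahedron has six vertices in three trans pairs; every non-trans pair is cis.
Systematic enumeration (placing each ligand type in turn and discarding arrangements equivalent by rotation or reflection) gives 15 geometric isomers.
Of these, 15 lack any improper symmetry element and so occur as enantiomeric pairs, giving 15 + 15 = 30 stereoisomers in total.

30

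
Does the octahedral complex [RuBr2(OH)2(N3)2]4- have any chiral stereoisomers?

The six octahedral sites form three mutually perpendicular trans pairs.
Working through the distinct placements yields 5 geometric isomers: Br trans, OH trans, N3 trans; Br trans, OH cis, N3 cis; Br cis, OH trans, N3 cis; Br cis, OH cis, N3 cis (chiral); Br cis, OH cis, N3 trans.
One of these lacks any improper symmetry element and so occurs as an enantiomeric pair, giving 5 + 1 = 6 stereoisomers in total.

yes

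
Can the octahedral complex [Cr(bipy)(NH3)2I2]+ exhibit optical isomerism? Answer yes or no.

yes

Each bipy is bidentate and must span two cis positions.
Working through the distinct placements yields 3 geometric isomers: NH3 cis, I trans; NH3 cis, I cis (chiral); NH3 trans, I cis.
One of these lacks any improper symmetry element and so occurs as an enantiomeric pair, giving 3 + 1 = 4 stereoisomers in total.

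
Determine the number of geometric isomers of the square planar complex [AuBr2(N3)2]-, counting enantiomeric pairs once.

A square has two trans pairs of vertices; adjacent vertices are cis.
Working through the distinct placements yields 2 geometric isomers: Br cis; Br trans.

2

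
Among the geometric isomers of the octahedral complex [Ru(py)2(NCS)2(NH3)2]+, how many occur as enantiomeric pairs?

1

In an octahedral complex each vertex has one trans partner and four cis neighbours.
There are 5 geometric isomers: py trans, NCS trans, NH3 trans; py cis, NCS trans, NH3 cis; py trans, NCS cis, NH3 cis; py cis, NCS cis, NH3 cis (chiral); py cis, NCS cis, NH3 trans.
One of these lacks any improper symmetry element and so occurs as an enantiomeric pair, giving 5 + 1 = 6 stereoisomers in total.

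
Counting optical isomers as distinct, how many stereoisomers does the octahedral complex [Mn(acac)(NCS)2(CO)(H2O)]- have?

6

In an octahedral complex each vertex has one trans partner and four cis neighbours.
Each acac is bidentate and must span two cis positions.
There are 4 geometric isomers: NCS cis (3 arrangements, 2 chiral); NCS trans.
Of these, 2 lack any improper symmetry element and so occur as enantiomeric pairs, giving 4 + 2 = 6 stereoisomers in total.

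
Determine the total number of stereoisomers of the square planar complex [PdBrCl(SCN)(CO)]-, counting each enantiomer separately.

In a square planar complex each vertex has one trans partner and two cis neighbours.
There are 3 geometric isomers: (Br/Cl trans, CO/SCN trans); (Br/SCN trans, CO/Cl trans); (Br/CO trans, Cl/SCN trans).
Each arrangement has an internal mirror plane or centre of symmetry, so none is chiral.

3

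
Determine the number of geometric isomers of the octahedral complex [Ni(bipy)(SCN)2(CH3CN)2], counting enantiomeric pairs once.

An octahedron has six vertices in three trans pairs; every non-trans pair is cis.
Each bipy is bidentate and must span two cis positions.
Working through the distinct placements yields 3 geometric isomers: SCN cis, CH3CN trans; SCN cis, CH3CN cis (chiral); SCN trans, CH3CN cis.

3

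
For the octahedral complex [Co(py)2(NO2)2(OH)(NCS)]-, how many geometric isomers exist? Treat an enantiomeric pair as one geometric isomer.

6

Working through the distinct placements yields 6 geometric isomers: py trans, NO2 cis; py cis, NO2 cis (3 arrangements, 2 chiral); py trans, NO2 trans; py cis, NO2 trans.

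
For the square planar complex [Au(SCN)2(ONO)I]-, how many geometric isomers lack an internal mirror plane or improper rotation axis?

A square has two trans pairs of vertices; adjacent vertices are cis.
Working through the distinct placements yields 2 geometric isomers: SCN cis; SCN trans.
Each arrangement has an internal mirror plane or centre of symmetry, so none is chiral.

0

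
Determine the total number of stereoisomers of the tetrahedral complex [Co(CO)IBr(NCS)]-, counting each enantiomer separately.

2

Only one geometric arrangement is possible; it has no improper symmetry element, so it exists as a pair of enantiomers (2 stereoisomers).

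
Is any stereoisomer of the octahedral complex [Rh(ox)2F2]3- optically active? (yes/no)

yes

In an octahedral complex each vertex has one trans partner and four cis neighbours.
Each ox is bidentate and must span two cis positions.
The distinct arrangements are (2 in all): F trans; F cis (chiral).
One of these lacks any improper symmetry element and so occurs as an enantiomeric pair, giving 2 + 1 = 3 stereoisomers in total.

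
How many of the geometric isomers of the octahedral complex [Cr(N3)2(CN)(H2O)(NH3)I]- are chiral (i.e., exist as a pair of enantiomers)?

Placing the ligands in turn and identifying arrangements related by rotation or reflection leaves 9 distinct geometric isomers.
Of these, 6 lack any improper symmetry element and so occur as enantiomeric pairs, giving 9 + 6 = 15 stereoisomers in total.

6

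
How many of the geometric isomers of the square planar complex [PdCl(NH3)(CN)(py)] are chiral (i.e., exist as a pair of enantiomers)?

In a square planar complex each vertex has one trans partner and two cis neighbours.
The distinct arrangements are (3 in all): (CN/NH3 trans, Cl/py trans); (CN/py trans, Cl/NH3 trans); (CN/Cl trans, NH3/py trans).
Each arrangement has an internal mirror plane or centre of symmetry, so none is chiral.

0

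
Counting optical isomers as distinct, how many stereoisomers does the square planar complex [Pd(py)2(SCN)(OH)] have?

A square has two trans pairs of vertices; adjacent vertices are cis.
Systematic placement gives 2 geometric isomers: py cis; py trans.
Each arrangement has an internal mirror plane or centre of symmetry, so none is chiral.

2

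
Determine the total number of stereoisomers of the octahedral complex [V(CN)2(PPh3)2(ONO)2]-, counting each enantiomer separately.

6

The six octahedral sites form three mutually perpendicular trans pairs.
The distinct arrangements are (5 in all): CN trans, PPh3 trans, ONO trans; CN trans, PPh3 cis, ONO cis; CN cis, PPh3 trans, ONO cis; CN cis, PPh3 cis, ONO cis (chiral); CN cis, PPh3 cis, ONO trans.
One of these lacks any improper symmetry element and so occurs as an enantiomeric pair, giving 5 + 1 = 6 stereoisomers in total.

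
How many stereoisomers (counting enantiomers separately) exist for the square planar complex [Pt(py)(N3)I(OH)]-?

A square has two trans pairs of vertices; adjacent vertices are cis.
There are 3 geometric isomers: (I/OH trans, N3/py trans); (I/py trans, N3/OH trans); (I/N3 trans, OH/py trans).
Each arrangement has an internal mirror plane or centre of symmetry, so none is chiral.

3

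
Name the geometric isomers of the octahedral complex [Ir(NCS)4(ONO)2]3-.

cis and trans

In an octahedral complex each vertex has one trans partner and four cis neighbours.
Working through the distinct placements yields 2 geometric isomers: ONO trans; ONO cis.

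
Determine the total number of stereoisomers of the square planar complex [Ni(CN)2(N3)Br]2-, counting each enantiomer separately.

In a square planar complex each vertex has one trans partner and two cis neighbours.
Working through the distinct placements yields 2 geometric isomers: CN cis; CN trans.
Each arrangement has an internal mirror plane or centre of symmetry, so none is chiral.

2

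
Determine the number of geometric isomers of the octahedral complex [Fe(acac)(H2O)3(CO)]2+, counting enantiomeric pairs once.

In an octahedral complex each vertex has one trans partner and four cis neighbours.
Each acac is bidentate and must span two cis positions.
The distinct arrangements are (2 in all): H2O fac; H2O mer.

2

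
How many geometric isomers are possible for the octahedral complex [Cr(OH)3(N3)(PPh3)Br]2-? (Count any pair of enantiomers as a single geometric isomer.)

4

In an octahedral complex each vertex has one trans partner and four cis neighbours.
The distinct arrangements are (4 in all): OH mer (3 arrangements); OH fac (chiral).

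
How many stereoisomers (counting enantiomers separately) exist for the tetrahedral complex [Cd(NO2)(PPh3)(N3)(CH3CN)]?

In a tetrahedral complex all four positions are equivalent and every pair of ligands is adjacent — there is no cis/trans distinction.
Only one geometric arrangement is possible; it has no improper symmetry element, so it exists as a pair of enantiomers (2 stereoisomers).

2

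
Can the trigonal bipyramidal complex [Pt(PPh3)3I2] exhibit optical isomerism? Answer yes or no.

no

Working through the distinct placements yields 3 geometric isomers: I both axial; I one axial, one equatorial; I both equatorial.
Each arrangement has an internal mirror plane or centre of symmetry, so none is chiral.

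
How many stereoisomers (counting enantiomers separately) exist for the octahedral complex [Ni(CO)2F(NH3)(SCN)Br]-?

15

The six octahedral sites form three mutually perpendicular trans pairs.
Exhaustive case analysis gives 9 geometric isomers.
Of these, 6 lack any improper symmetry element and so occur as enantiomeric pairs, giving 9 + 6 = 15 stereoisomers in total.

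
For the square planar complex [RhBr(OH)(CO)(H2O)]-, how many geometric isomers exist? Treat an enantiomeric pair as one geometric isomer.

3

In a square planar complex each vertex has one trans partner and two cis neighbours.
Systematic placement gives 3 geometric isomers: (Br/H2O trans, CO/OH trans); (Br/OH trans, CO/H2O trans); (Br/CO trans, H2O/OH trans).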